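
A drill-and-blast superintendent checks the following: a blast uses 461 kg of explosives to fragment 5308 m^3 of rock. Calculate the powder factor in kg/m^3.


0.0869 kg/m^3

Powder factor = explosive mass / rock volume
= 461 / 5308
= 0.0869 kg/m^3


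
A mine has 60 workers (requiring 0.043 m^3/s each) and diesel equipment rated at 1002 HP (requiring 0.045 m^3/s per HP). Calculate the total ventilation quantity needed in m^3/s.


47.67 m^3/s

Airflow for workers:
Q_people = 60 * 0.043 = 2.58 m^3/s
Airflow for diesel equipment:
Q_diesel = 1002 * 0.045 = 45.09 m^3/s
Total ventilation:
Q_total = 2.58 + 45.09
= 47.67 m^3/s


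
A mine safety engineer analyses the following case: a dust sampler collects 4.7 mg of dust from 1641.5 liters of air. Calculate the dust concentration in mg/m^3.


Convert liters to m^3: 1 m^3 = 1000 L
Concentration = mass / volume * 1000
= 4.7 / 1641.5 * 1000
= 0.002863234846 * 1000
= 2.8632 mg/m^3

2.8632 mg/m^3


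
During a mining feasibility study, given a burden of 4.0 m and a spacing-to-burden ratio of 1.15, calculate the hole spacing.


Spacing = burden * ratio
= 4.0 * 1.15
= 4.6 m

4.6 m


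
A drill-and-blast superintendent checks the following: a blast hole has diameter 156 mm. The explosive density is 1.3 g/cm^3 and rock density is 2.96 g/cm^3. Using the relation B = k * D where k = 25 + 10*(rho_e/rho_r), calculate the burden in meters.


4.5851 m

First, compute k:
rho_e / rho_r = 1.3 / 2.96 = 0.4391891892
k = 25 + 10 * 0.4391891892 = 29.39189189
Then, compute burden:
B = k * D / 1000 = 29.39189189 * 156 / 1000
= 4585.135135 / 1000
= 4.5851 m


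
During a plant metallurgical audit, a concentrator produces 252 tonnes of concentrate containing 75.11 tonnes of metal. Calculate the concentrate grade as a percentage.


29.8056%

Grade = (metal in concentrate / concentrate mass) * 100
= (75.11 / 252) * 100
= 0.2980555556 * 100
= 29.8056%


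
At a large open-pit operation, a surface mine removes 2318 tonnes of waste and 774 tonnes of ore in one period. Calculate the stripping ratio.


Stripping ratio = waste tonnage / ore tonnage
= 2318 / 774
= 2.9948

2.9948


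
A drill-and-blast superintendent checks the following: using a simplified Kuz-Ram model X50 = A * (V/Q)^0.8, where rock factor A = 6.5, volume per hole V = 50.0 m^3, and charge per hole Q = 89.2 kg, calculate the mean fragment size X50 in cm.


4.0907 cm

Compute V/Q:
V/Q = 50.0 / 89.2 = 0.5605381166
Raise to the power 0.8:
(V/Q)^0.8 = 0.5605381166^0.8 = 0.6293382381
Multiply by A:
X50 = 6.5 * 0.6293382381
= 4.0907 cm


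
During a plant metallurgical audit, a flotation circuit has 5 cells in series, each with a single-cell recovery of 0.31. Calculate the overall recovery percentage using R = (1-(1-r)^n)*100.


84.3597%

Complement of single-cell recovery:
1 - r = 1 - 0.31 = 0.69
Raise to power n:
(1 - r)^5 = 0.69^5 = 0.1564031349
Overall recovery:
R = (1 - 0.1564031349) * 100
= 84.3597%


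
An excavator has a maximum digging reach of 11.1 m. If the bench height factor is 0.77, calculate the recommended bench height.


Bench height = reach * factor
= 11.1 * 0.77
= 8.547 m

8.547 m


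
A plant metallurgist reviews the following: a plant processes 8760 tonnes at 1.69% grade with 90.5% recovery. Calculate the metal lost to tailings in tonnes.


14.0642 tonnes

Total metal in feed:
= 8760 * 1.69 / 100 = 148.044 tonnes
Metal recovered:
= 148.044 * 90.5 / 100 = 133.97982 tonnes
Metal lost to tailings:
= 148.044 - 133.97982
= 14.0642 tonnes


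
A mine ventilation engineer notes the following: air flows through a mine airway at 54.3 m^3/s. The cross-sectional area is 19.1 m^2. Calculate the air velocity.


Velocity = flow rate / cross-sectional area
= 54.3 / 19.1
= 2.8429 m/s

2.8429 m/s


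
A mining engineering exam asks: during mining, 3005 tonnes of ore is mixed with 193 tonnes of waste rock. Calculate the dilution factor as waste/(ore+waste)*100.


Total material = ore + waste
= 3005 + 193 = 3198 tonnes
Dilution = waste / total * 100
= 193 / 3198 * 100
= 0.06035021889 * 100
= 6.035%

6.035%


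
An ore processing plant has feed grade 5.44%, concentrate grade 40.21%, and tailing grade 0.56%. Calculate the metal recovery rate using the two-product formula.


90.9729%

Using the two-product formula:
R = 100 * c * (f - t) / (f * (c - t))
Numerator = 100 * 40.21 * (5.44 - 0.56)
= 100 * 40.21 * 4.88
= 19622.48
Denominator = 5.44 * (40.21 - 0.56)
= 5.44 * 39.65
= 215.696
R = 19622.48 / 215.696
= 90.9729%


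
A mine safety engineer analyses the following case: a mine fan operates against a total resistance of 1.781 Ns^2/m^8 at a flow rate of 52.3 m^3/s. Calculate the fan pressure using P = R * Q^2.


Compute Q^2:
Q^2 = 52.3^2 = 2735.29
Compute pressure:
P = R * Q^2 = 1.781 * 2735.29
= 4871.5515 Pa

4871.5515 Pa


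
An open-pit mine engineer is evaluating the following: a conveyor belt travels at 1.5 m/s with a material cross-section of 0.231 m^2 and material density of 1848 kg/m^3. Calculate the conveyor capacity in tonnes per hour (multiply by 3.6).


Volumetric flow = speed * area
= 1.5 * 0.231 = 0.3465 m^3/s
Mass flow = volumetric * density
= 0.3465 * 1848 = 640.332 kg/s
Convert to t/h: multiply by 3.6
Capacity = 640.332 * 3.6
= 2305.1952 t/h

2305.1952 t/h


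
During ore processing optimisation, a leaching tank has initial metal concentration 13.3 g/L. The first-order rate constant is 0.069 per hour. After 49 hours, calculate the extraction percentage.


96.5987%

Compute the exponent:
-k * t = -0.069 * 49 = -3.381
Remaining concentration:
C = 13.3 * exp(-3.381)
= 13.3 * 0.0340134243
= 0.4523785432 g/L
Extracted = 13.3 - 0.4523785432 = 12.84762146 g/L
Extraction % = 12.84762146 / 13.3 * 100
= 96.5987%


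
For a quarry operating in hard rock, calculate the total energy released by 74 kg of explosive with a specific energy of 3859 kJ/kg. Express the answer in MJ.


Energy = mass * specific_energy / 1000
= 74 * 3859 / 1000
= 285566 / 1000
= 285.566 MJ

285.566 MJ


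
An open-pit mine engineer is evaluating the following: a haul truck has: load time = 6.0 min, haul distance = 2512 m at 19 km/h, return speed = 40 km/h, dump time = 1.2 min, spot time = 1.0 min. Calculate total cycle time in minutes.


19.9006 min

Convert haul speed to m/min: 19 * 1000/60 = 316.6666667 m/min
Haul time = 2512 / 316.6666667 = 7.932631579 min
Convert return speed to m/min: 40 * 1000/60 = 666.6666667 m/min
Return time = 2512 / 666.6666667 = 3.768 min
Total cycle time:
= 6.0 + 7.932631579 + 1.2 + 3.768 + 1.0
= 19.9006 min


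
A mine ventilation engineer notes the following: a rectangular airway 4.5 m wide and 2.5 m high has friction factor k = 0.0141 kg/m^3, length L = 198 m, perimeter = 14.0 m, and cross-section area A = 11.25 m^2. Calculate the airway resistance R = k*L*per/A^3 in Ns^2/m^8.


0.0275 Ns^2/m^8

Compute the numerator:
k * L * per = 0.0141 * 198 * 14.0
= 39.0852
Compute the denominator:
A^3 = 11.25^3 = 1423.828125
Resistance:
R = 39.0852 / 1423.828125
= 0.0275 Ns^2/m^8


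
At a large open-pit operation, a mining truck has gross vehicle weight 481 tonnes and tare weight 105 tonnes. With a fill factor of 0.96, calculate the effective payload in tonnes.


360.96 tonnes

Maximum payload = gross - tare
= 481 - 105 = 376 tonnes
Effective payload = max payload * fill factor
= 376 * 0.96
= 360.96 tonnes


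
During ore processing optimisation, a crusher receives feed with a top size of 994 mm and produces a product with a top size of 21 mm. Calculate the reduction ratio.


47.3333

Reduction ratio = feed size / product size
= 994 / 21
= 47.3333


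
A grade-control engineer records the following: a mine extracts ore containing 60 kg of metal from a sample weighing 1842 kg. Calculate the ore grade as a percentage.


Ore grade = (metal mass / ore mass) * 100
= (60 / 1842) * 100
= 0.0325732899 * 100
= 3.2573%

3.2573%


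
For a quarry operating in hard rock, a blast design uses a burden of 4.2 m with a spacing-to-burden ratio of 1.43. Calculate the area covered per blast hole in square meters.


25.2252 m^2

First, find the spacing:
Spacing = burden * ratio = 4.2 * 1.43
= 6.006 m
Then, calculate the area:
Area = burden * spacing = 4.2 * 6.006
= 25.2252 m^2


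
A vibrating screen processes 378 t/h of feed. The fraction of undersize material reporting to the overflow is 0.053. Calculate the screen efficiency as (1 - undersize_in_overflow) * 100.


Screen efficiency = (1 - fraction of undersize in overflow) * 100
= (1 - 0.053) * 100
= 0.947 * 100
= 94.7%

94.7%


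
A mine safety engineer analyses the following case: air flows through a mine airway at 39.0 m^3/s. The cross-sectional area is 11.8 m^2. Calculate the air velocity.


Velocity = flow rate / cross-sectional area
= 39.0 / 11.8
= 3.3051 m/s

3.3051 m/s


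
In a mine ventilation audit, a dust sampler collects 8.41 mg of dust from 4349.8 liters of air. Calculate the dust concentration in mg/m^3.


1.9334 mg/m^3

Convert liters to m^3: 1 m^3 = 1000 L
Concentration = mass / volume * 1000
= 8.41 / 4349.8 * 1000
= 0.001933422226 * 1000
= 1.9334 mg/m^3


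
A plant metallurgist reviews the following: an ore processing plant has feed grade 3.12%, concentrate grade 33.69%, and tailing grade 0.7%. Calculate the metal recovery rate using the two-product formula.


Using the two-product formula:
R = 100 * c * (f - t) / (f * (c - t))
Numerator = 100 * 33.69 * (3.12 - 0.7)
= 100 * 33.69 * 2.42
= 8152.98
Denominator = 3.12 * (33.69 - 0.7)
= 3.12 * 32.99
= 102.9288
R = 8152.98 / 102.9288
= 79.2099%

79.2099%


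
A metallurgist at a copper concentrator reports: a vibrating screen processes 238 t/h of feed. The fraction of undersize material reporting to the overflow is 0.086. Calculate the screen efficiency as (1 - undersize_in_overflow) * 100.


91.4%

Screen efficiency = (1 - fraction of undersize in overflow) * 100
= (1 - 0.086) * 100
= 0.914 * 100
= 91.4%


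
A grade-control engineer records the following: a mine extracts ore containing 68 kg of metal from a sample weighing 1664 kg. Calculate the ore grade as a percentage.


Ore grade = (metal mass / ore mass) * 100
= (68 / 1664) * 100
= 0.04086538462 * 100
= 4.0865%

4.0865%


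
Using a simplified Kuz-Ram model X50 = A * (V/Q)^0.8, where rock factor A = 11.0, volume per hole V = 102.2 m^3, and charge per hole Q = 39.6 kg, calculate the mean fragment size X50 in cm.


Compute V/Q:
V/Q = 102.2 / 39.6 = 2.580808081
Raise to the power 0.8:
(V/Q)^0.8 = 2.580808081^0.8 = 2.135032881
Multiply by A:
X50 = 11.0 * 2.135032881
= 23.4854 cm

23.4854 cm


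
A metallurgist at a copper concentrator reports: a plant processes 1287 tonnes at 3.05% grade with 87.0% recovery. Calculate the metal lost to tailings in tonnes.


Total metal in feed:
= 1287 * 3.05 / 100 = 39.2535 tonnes
Metal recovered:
= 39.2535 * 87.0 / 100 = 34.150545 tonnes
Metal lost to tailings:
= 39.2535 - 34.150545
= 5.103 tonnes

5.103 tonnes


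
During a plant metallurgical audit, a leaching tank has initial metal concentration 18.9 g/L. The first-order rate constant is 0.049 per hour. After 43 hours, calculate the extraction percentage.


87.8398%

Compute the exponent:
-k * t = -0.049 * 43 = -2.107
Remaining concentration:
C = 18.9 * exp(-2.107)
= 18.9 * 0.1216022264
= 2.29828208 g/L
Extracted = 18.9 - 2.29828208 = 16.60171792 g/L
Extraction % = 16.60171792 / 18.9 * 100
= 87.8398%


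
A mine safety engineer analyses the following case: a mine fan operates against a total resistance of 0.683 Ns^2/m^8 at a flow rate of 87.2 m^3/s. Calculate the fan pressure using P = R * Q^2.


5193.4227 Pa

Compute Q^2:
Q^2 = 87.2^2 = 7603.84
Compute pressure:
P = R * Q^2 = 0.683 * 7603.84
= 5193.4227 Pa


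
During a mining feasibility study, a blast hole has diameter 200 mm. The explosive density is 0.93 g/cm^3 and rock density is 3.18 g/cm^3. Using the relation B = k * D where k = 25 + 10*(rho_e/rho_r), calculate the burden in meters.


First, compute k:
rho_e / rho_r = 0.93 / 3.18 = 0.2924528302
k = 25 + 10 * 0.2924528302 = 27.9245283
Then, compute burden:
B = k * D / 1000 = 27.9245283 * 200 / 1000
= 5584.90566 / 1000
= 5.5849 m

5.5849 m


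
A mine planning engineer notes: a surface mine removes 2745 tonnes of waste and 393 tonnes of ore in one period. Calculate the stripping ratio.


6.9847

Stripping ratio = waste tonnage / ore tonnage
= 2745 / 393
= 6.9847


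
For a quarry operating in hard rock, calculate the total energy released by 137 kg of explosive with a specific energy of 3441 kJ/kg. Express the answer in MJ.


Energy = mass * specific_energy / 1000
= 137 * 3441 / 1000
= 471417 / 1000
= 471.417 MJ

471.417 MJ


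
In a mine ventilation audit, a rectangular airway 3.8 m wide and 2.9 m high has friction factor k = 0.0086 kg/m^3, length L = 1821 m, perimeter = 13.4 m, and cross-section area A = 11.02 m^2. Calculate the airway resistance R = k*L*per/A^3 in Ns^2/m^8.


Compute the numerator:
k * L * per = 0.0086 * 1821 * 13.4
= 209.85204
Compute the denominator:
A^3 = 11.02^3 = 1338.273208
Resistance:
R = 209.85204 / 1338.273208
= 0.1568 Ns^2/m^8

0.1568 Ns^2/m^8


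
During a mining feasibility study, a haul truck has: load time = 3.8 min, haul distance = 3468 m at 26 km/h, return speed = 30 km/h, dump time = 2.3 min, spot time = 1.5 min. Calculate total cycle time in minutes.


22.5391 min

Convert haul speed to m/min: 26 * 1000/60 = 433.3333333 m/min
Haul time = 3468 / 433.3333333 = 8.003076923 min
Convert return speed to m/min: 30 * 1000/60 = 500 m/min
Return time = 3468 / 500 = 6.936 min
Total cycle time:
= 3.8 + 8.003076923 + 2.3 + 6.936 + 1.5
= 22.5391 min


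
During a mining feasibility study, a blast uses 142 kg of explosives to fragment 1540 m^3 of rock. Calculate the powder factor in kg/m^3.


Powder factor = explosive mass / rock volume
= 142 / 1540
= 0.0922 kg/m^3

0.0922 kg/m^3


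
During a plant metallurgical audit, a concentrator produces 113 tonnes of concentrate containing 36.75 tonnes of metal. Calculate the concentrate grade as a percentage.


Grade = (metal in concentrate / concentrate mass) * 100
= (36.75 / 113) * 100
= 0.3252212389 * 100
= 32.5221%

32.5221%


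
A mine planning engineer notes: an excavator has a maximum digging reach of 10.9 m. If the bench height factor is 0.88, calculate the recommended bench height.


Bench height = reach * factor
= 10.9 * 0.88
= 9.592 m

9.592 m


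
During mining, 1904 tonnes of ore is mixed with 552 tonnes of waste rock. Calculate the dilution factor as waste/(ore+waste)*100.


Total material = ore + waste
= 1904 + 552 = 2456 tonnes
Dilution = waste / total * 100
= 552 / 2456 * 100
= 0.2247557003 * 100
= 22.4756%

22.4756%


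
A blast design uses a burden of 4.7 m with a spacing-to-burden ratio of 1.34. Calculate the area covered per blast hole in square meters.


29.6006 m^2

First, find the spacing:
Spacing = burden * ratio = 4.7 * 1.34
= 6.298 m
Then, calculate the area:
Area = burden * spacing = 4.7 * 6.298
= 29.6006 m^2


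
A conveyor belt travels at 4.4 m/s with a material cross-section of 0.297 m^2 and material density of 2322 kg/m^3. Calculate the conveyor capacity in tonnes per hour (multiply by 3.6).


Volumetric flow = speed * area
= 4.4 * 0.297 = 1.3068 m^3/s
Mass flow = volumetric * density
= 1.3068 * 2322 = 3034.3896 kg/s
Convert to t/h: multiply by 3.6
Capacity = 3034.3896 * 3.6
= 10923.8026 t/h

10923.8026 t/h


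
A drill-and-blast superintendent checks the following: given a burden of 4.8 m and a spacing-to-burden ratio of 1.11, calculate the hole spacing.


Spacing = burden * ratio
= 4.8 * 1.11
= 5.328 m

5.328 m


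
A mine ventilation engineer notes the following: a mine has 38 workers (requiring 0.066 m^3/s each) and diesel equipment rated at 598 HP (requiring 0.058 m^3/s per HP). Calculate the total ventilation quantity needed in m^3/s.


37.192 m^3/s

Airflow for workers:
Q_people = 38 * 0.066 = 2.508 m^3/s
Airflow for diesel equipment:
Q_diesel = 598 * 0.058 = 34.684 m^3/s
Total ventilation:
Q_total = 2.508 + 34.684
= 37.192 m^3/s


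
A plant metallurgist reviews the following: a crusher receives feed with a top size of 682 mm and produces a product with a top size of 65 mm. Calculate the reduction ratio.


10.4923

Reduction ratio = feed size / product size
= 682 / 65
= 10.4923


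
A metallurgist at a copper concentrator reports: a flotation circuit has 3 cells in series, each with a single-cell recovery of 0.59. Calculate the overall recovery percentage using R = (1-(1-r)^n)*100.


Complement of single-cell recovery:
1 - r = 1 - 0.59 = 0.41
Raise to power n:
(1 - r)^3 = 0.41^3 = 0.068921
Overall recovery:
R = (1 - 0.068921) * 100
= 93.1079%

93.1079%


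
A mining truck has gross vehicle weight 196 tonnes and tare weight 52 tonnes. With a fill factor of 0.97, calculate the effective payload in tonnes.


Maximum payload = gross - tare
= 196 - 52 = 144 tonnes
Effective payload = max payload * fill factor
= 144 * 0.97
= 139.68 tonnes

139.68 tonnes


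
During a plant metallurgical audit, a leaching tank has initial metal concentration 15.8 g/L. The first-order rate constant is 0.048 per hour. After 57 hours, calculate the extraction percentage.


93.5171%

Compute the exponent:
-k * t = -0.048 * 57 = -2.736
Remaining concentration:
C = 15.8 * exp(-2.736)
= 15.8 * 0.06482914553
= 1.024300499 g/L
Extracted = 15.8 - 1.024300499 = 14.7756995 g/L
Extraction % = 14.7756995 / 15.8 * 100
= 93.5171%


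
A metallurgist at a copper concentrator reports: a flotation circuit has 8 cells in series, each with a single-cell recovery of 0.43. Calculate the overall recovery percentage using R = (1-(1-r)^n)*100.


98.8857%

Complement of single-cell recovery:
1 - r = 1 - 0.43 = 0.57
Raise to power n:
(1 - r)^8 = 0.57^8 = 0.01114291571
Overall recovery:
R = (1 - 0.01114291571) * 100
= 98.8857%


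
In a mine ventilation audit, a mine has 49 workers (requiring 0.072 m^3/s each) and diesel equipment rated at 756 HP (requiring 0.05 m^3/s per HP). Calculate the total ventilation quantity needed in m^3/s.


41.328 m^3/s

Airflow for workers:
Q_people = 49 * 0.072 = 3.528 m^3/s
Airflow for diesel equipment:
Q_diesel = 756 * 0.05 = 37.8 m^3/s
Total ventilation:
Q_total = 3.528 + 37.8
= 41.328 m^3/s


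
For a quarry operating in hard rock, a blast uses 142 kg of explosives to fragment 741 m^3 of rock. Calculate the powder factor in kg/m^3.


Powder factor = explosive mass / rock volume
= 142 / 741
= 0.1916 kg/m^3

0.1916 kg/m^3


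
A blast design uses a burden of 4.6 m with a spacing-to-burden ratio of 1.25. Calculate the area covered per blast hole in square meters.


First, find the spacing:
Spacing = burden * ratio = 4.6 * 1.25
= 5.75 m
Then, calculate the area:
Area = burden * spacing = 4.6 * 5.75
= 26.45 m^2

26.45 m^2


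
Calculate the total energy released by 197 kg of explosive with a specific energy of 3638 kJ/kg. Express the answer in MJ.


716.686 MJ

Energy = mass * specific_energy / 1000
= 197 * 3638 / 1000
= 716686 / 1000
= 716.686 MJ


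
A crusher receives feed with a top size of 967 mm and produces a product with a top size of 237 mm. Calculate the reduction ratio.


4.0802

Reduction ratio = feed size / product size
= 967 / 237
= 4.0802


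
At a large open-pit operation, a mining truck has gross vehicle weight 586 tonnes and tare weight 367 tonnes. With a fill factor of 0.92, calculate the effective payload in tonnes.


Maximum payload = gross - tare
= 586 - 367 = 219 tonnes
Effective payload = max payload * fill factor
= 219 * 0.92
= 201.48 tonnes

201.48 tonnes


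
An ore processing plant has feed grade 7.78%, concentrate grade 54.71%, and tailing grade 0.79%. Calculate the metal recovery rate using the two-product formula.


91.1621%

Using the two-product formula:
R = 100 * c * (f - t) / (f * (c - t))
Numerator = 100 * 54.71 * (7.78 - 0.79)
= 100 * 54.71 * 6.99
= 38242.29
Denominator = 7.78 * (54.71 - 0.79)
= 7.78 * 53.92
= 419.4976
R = 38242.29 / 419.4976
= 91.1621%


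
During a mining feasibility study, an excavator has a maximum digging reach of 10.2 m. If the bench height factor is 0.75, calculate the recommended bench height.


7.65 m

Bench height = reach * factor
= 10.2 * 0.75
= 7.65 m


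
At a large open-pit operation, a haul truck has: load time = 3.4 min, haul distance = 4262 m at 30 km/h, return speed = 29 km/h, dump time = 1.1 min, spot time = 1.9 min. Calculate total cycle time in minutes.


23.7419 min

Convert haul speed to m/min: 30 * 1000/60 = 500 m/min
Haul time = 4262 / 500 = 8.524 min
Convert return speed to m/min: 29 * 1000/60 = 483.3333333 m/min
Return time = 4262 / 483.3333333 = 8.817931034 min
Total cycle time:
= 3.4 + 8.524 + 1.1 + 8.817931034 + 1.9
= 23.7419 min


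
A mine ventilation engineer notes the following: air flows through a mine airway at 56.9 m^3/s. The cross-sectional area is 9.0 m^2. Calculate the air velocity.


6.3222 m/s

Velocity = flow rate / cross-sectional area
= 56.9 / 9.0
= 6.3222 m/s


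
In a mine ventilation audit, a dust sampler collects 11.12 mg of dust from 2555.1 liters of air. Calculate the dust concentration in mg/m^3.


4.3521 mg/m^3

Convert liters to m^3: 1 m^3 = 1000 L
Concentration = mass / volume * 1000
= 11.12 / 2555.1 * 1000
= 0.004352080153 * 1000
= 4.3521 mg/m^3


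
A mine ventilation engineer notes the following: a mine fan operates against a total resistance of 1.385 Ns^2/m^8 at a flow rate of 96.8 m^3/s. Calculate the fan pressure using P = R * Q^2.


Compute Q^2:
Q^2 = 96.8^2 = 9370.24
Compute pressure:
P = R * Q^2 = 1.385 * 9370.24
= 12977.7824 Pa

12977.7824 Pa


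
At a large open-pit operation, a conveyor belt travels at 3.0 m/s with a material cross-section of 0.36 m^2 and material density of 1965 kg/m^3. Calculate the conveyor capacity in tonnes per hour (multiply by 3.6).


Volumetric flow = speed * area
= 3.0 * 0.36 = 1.08 m^3/s
Mass flow = volumetric * density
= 1.08 * 1965 = 2122.2 kg/s
Convert to t/h: multiply by 3.6
Capacity = 2122.2 * 3.6
= 7639.92 t/h

7639.92 t/h


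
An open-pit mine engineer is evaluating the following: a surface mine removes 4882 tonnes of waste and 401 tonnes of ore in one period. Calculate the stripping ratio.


Stripping ratio = waste tonnage / ore tonnage
= 4882 / 401
= 12.1746

12.1746


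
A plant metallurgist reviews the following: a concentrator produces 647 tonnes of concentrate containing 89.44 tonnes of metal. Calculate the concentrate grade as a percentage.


Grade = (metal in concentrate / concentrate mass) * 100
= (89.44 / 647) * 100
= 0.1382380216 * 100
= 13.8238%

13.8238%


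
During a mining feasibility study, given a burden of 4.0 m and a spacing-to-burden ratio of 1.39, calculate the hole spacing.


5.56 m

Spacing = burden * ratio
= 4.0 * 1.39
= 5.56 m


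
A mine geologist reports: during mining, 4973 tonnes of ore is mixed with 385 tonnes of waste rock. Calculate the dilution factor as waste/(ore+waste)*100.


Total material = ore + waste
= 4973 + 385 = 5358 tonnes
Dilution = waste / total * 100
= 385 / 5358 * 100
= 0.07185516984 * 100
= 7.1855%

7.1855%


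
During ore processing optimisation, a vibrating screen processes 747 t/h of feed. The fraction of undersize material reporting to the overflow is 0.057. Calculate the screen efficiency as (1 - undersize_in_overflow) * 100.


94.3%

Screen efficiency = (1 - fraction of undersize in overflow) * 100
= (1 - 0.057) * 100
= 0.943 * 100
= 94.3%


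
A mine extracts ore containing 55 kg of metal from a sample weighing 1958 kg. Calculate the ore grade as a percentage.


Ore grade = (metal mass / ore mass) * 100
= (55 / 1958) * 100
= 0.02808988764 * 100
= 2.809%

2.809%


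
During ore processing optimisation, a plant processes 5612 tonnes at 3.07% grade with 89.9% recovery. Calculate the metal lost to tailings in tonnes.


17.4011 tonnes

Total metal in feed:
= 5612 * 3.07 / 100 = 172.2884 tonnes
Metal recovered:
= 172.2884 * 89.9 / 100 = 154.8872716 tonnes
Metal lost to tailings:
= 172.2884 - 154.8872716
= 17.4011 tonnes


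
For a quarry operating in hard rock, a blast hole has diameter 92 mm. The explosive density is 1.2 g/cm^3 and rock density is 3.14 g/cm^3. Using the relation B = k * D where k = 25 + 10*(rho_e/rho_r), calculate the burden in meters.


2.6516 m

First, compute k:
rho_e / rho_r = 1.2 / 3.14 = 0.3821656051
k = 25 + 10 * 0.3821656051 = 28.82165605
Then, compute burden:
B = k * D / 1000 = 28.82165605 * 92 / 1000
= 2651.592357 / 1000
= 2.6516 m


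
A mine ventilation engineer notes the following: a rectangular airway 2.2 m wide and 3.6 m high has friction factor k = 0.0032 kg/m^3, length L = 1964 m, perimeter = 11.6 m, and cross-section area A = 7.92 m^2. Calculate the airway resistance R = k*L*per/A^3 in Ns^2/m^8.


Compute the numerator:
k * L * per = 0.0032 * 1964 * 11.6
= 72.90368
Compute the denominator:
A^3 = 7.92^3 = 496.793088
Resistance:
R = 72.90368 / 496.793088
= 0.1467 Ns^2/m^8

0.1467 Ns^2/m^8


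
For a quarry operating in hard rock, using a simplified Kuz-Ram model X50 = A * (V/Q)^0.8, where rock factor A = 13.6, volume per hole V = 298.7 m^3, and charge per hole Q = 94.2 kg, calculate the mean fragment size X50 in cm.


Compute V/Q:
V/Q = 298.7 / 94.2 = 3.170912951
Raise to the power 0.8:
(V/Q)^0.8 = 3.170912951^0.8 = 2.517372339
Multiply by A:
X50 = 13.6 * 2.517372339
= 34.2363 cm

34.2363 cm


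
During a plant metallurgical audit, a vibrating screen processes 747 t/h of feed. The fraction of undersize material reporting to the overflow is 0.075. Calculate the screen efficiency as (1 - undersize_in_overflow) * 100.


Screen efficiency = (1 - fraction of undersize in overflow) * 100
= (1 - 0.075) * 100
= 0.925 * 100
= 92.5%

92.5%


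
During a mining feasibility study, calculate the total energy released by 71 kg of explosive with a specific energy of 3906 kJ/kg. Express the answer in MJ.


277.326 MJ

Energy = mass * specific_energy / 1000
= 71 * 3906 / 1000
= 277326 / 1000
= 277.326 MJ


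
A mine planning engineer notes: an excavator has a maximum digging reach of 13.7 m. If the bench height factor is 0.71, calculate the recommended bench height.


9.727 m

Bench height = reach * factor
= 13.7 * 0.71
= 9.727 m


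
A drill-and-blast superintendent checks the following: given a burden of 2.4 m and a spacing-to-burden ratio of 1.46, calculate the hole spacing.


Spacing = burden * ratio
= 2.4 * 1.46
= 3.504 m

3.504 m


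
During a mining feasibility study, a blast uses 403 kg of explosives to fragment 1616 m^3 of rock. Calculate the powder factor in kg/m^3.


Powder factor = explosive mass / rock volume
= 403 / 1616
= 0.2494 kg/m^3

0.2494 kg/m^3


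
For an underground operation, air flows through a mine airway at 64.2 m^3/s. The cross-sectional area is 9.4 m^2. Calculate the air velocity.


6.8298 m/s

Velocity = flow rate / cross-sectional area
= 64.2 / 9.4
= 6.8298 m/s


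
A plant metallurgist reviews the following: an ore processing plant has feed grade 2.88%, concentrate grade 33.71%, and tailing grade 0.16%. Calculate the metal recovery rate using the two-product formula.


94.8949%

Using the two-product formula:
R = 100 * c * (f - t) / (f * (c - t))
Numerator = 100 * 33.71 * (2.88 - 0.16)
= 100 * 33.71 * 2.72
= 9169.12
Denominator = 2.88 * (33.71 - 0.16)
= 2.88 * 33.55
= 96.624
R = 9169.12 / 96.624
= 94.8949%


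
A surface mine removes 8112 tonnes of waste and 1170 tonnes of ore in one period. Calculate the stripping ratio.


Stripping ratio = waste tonnage / ore tonnage
= 8112 / 1170
= 6.9333

6.9333


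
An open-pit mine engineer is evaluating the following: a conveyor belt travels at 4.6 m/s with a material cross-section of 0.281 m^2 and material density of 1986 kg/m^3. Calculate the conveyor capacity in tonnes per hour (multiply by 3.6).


9241.573 t/h

Volumetric flow = speed * area
= 4.6 * 0.281 = 1.2926 m^3/s
Mass flow = volumetric * density
= 1.2926 * 1986 = 2567.1036 kg/s
Convert to t/h: multiply by 3.6
Capacity = 2567.1036 * 3.6
= 9241.573 t/h


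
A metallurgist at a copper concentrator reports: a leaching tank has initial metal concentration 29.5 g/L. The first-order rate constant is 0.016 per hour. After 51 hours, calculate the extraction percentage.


55.7803%

Compute the exponent:
-k * t = -0.016 * 51 = -0.816
Remaining concentration:
C = 29.5 * exp(-0.816)
= 29.5 * 0.4421969093
= 13.04480882 g/L
Extracted = 29.5 - 13.04480882 = 16.45519118 g/L
Extraction % = 16.45519118 / 29.5 * 100
= 55.7803%


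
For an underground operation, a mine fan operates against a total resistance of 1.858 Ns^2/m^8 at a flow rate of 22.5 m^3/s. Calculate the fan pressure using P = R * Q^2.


Compute Q^2:
Q^2 = 22.5^2 = 506.25
Compute pressure:
P = R * Q^2 = 1.858 * 506.25
= 940.6125 Pa

940.6125 Pa


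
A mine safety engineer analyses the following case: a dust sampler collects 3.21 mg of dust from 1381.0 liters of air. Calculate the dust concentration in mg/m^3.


Convert liters to m^3: 1 m^3 = 1000 L
Concentration = mass / volume * 1000
= 3.21 / 1381.0 * 1000
= 0.002324402607 * 1000
= 2.3244 mg/m^3

2.3244 mg/m^3


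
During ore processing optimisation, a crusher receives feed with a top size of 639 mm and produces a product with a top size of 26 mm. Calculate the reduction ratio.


Reduction ratio = feed size / product size
= 639 / 26
= 24.5769

24.5769


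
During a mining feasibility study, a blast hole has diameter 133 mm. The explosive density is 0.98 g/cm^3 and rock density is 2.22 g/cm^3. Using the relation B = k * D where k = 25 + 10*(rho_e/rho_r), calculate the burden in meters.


3.9121 m

First, compute k:
rho_e / rho_r = 0.98 / 2.22 = 0.4414414414
k = 25 + 10 * 0.4414414414 = 29.41441441
Then, compute burden:
B = k * D / 1000 = 29.41441441 * 133 / 1000
= 3912.117117 / 1000
= 3.9121 m


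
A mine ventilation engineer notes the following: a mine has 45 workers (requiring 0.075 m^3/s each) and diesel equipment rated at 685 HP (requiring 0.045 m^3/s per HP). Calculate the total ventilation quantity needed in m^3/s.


34.2 m^3/s

Airflow for workers:
Q_people = 45 * 0.075 = 3.375 m^3/s
Airflow for diesel equipment:
Q_diesel = 685 * 0.045 = 30.825 m^3/s
Total ventilation:
Q_total = 3.375 + 30.825
= 34.2 m^3/s


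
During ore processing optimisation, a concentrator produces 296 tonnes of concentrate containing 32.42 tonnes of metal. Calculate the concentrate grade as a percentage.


10.9527%

Grade = (metal in concentrate / concentrate mass) * 100
= (32.42 / 296) * 100
= 0.109527027 * 100
= 10.9527%


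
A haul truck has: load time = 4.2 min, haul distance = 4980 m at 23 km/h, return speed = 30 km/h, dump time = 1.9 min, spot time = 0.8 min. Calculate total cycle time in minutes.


Convert haul speed to m/min: 23 * 1000/60 = 383.3333333 m/min
Haul time = 4980 / 383.3333333 = 12.99130435 min
Convert return speed to m/min: 30 * 1000/60 = 500 m/min
Return time = 4980 / 500 = 9.96 min
Total cycle time:
= 4.2 + 12.99130435 + 1.9 + 9.96 + 0.8
= 29.8513 min

29.8513 min


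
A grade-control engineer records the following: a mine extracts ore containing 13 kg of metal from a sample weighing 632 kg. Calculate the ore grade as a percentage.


Ore grade = (metal mass / ore mass) * 100
= (13 / 632) * 100
= 0.02056962025 * 100
= 2.057%

2.057%


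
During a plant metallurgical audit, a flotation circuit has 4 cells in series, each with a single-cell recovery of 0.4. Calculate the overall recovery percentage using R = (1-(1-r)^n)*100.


Complement of single-cell recovery:
1 - r = 1 - 0.4 = 0.6
Raise to power n:
(1 - r)^4 = 0.6^4 = 0.1296
Overall recovery:
R = (1 - 0.1296) * 100
= 87.04%

87.04%


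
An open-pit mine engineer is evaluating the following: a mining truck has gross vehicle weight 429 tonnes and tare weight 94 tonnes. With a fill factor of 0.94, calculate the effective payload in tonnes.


Maximum payload = gross - tare
= 429 - 94 = 335 tonnes
Effective payload = max payload * fill factor
= 335 * 0.94
= 314.9 tonnes

314.9 tonnes


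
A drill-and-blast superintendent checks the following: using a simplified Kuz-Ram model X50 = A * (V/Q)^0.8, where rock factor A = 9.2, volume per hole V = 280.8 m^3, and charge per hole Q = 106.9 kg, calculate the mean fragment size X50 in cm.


19.9216 cm

Compute V/Q:
V/Q = 280.8 / 106.9 = 2.626753976
Raise to the power 0.8:
(V/Q)^0.8 = 2.626753976^0.8 = 2.165386967
Multiply by A:
X50 = 9.2 * 2.165386967
= 19.9216 cm


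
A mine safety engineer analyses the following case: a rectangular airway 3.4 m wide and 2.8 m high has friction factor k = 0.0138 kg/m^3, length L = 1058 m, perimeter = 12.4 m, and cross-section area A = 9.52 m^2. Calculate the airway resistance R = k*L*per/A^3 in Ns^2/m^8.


Compute the numerator:
k * L * per = 0.0138 * 1058 * 12.4
= 181.04496
Compute the denominator:
A^3 = 9.52^3 = 862.801408
Resistance:
R = 181.04496 / 862.801408
= 0.2098 Ns^2/m^8

0.2098 Ns^2/m^8


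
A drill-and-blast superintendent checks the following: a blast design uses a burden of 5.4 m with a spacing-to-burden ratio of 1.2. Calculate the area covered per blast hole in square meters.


First, find the spacing:
Spacing = burden * ratio = 5.4 * 1.2
= 6.48 m
Then, calculate the area:
Area = burden * spacing = 5.4 * 6.48
= 34.992 m^2

34.992 m^2


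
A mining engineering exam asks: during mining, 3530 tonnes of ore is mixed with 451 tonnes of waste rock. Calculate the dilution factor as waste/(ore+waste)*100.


11.3288%

Total material = ore + waste
= 3530 + 451 = 3981 tonnes
Dilution = waste / total * 100
= 451 / 3981 * 100
= 0.1132881186 * 100
= 11.3288%


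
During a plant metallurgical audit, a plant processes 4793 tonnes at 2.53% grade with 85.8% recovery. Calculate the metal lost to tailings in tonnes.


17.2193 tonnes

Total metal in feed:
= 4793 * 2.53 / 100 = 121.2629 tonnes
Metal recovered:
= 121.2629 * 85.8 / 100 = 104.0435682 tonnes
Metal lost to tailings:
= 121.2629 - 104.0435682
= 17.2193 tonnes


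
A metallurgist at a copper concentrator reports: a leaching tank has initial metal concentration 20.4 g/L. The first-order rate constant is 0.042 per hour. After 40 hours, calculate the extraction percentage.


81.3626%

Compute the exponent:
-k * t = -0.042 * 40 = -1.68
Remaining concentration:
C = 20.4 * exp(-1.68)
= 20.4 * 0.186373976
= 3.802029111 g/L
Extracted = 20.4 - 3.802029111 = 16.59797089 g/L
Extraction % = 16.59797089 / 20.4 * 100
= 81.3626%


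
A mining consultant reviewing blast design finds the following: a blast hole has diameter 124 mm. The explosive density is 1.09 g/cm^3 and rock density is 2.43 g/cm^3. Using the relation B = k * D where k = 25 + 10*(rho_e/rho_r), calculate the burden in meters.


First, compute k:
rho_e / rho_r = 1.09 / 2.43 = 0.4485596708
k = 25 + 10 * 0.4485596708 = 29.48559671
Then, compute burden:
B = k * D / 1000 = 29.48559671 * 124 / 1000
= 3656.213992 / 1000
= 3.6562 m

3.6562 m


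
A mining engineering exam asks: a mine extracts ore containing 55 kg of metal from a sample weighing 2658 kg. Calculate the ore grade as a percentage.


Ore grade = (metal mass / ore mass) * 100
= (55 / 2658) * 100
= 0.02069224981 * 100
= 2.0692%

2.0692%


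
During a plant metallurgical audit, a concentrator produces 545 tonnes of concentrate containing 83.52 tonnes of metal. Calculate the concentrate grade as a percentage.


15.3248%

Grade = (metal in concentrate / concentrate mass) * 100
= (83.52 / 545) * 100
= 0.1532477064 * 100
= 15.3248%


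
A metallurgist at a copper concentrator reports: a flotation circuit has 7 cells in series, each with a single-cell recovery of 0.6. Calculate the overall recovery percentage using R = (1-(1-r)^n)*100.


Complement of single-cell recovery:
1 - r = 1 - 0.6 = 0.4
Raise to power n:
(1 - r)^7 = 0.4^7 = 0.0016384
Overall recovery:
R = (1 - 0.0016384) * 100
= 99.8362%

99.8362%


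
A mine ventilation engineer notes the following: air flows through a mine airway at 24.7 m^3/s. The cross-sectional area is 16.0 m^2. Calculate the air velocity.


1.5438 m/s

Velocity = flow rate / cross-sectional area
= 24.7 / 16.0
= 1.5438 m/s


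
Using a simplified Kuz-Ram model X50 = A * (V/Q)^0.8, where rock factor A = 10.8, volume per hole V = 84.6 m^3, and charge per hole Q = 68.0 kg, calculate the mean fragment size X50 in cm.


12.8621 cm

Compute V/Q:
V/Q = 84.6 / 68.0 = 1.244117647
Raise to the power 0.8:
(V/Q)^0.8 = 1.244117647^0.8 = 1.190938021
Multiply by A:
X50 = 10.8 * 1.190938021
= 12.8621 cm


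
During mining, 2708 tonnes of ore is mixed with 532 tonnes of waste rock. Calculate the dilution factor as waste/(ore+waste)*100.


Total material = ore + waste
= 2708 + 532 = 3240 tonnes
Dilution = waste / total * 100
= 532 / 3240 * 100
= 0.1641975309 * 100
= 16.4198%

16.4198%


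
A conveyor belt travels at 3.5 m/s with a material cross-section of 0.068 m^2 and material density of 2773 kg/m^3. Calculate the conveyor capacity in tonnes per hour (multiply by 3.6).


Volumetric flow = speed * area
= 3.5 * 0.068 = 0.238 m^3/s
Mass flow = volumetric * density
= 0.238 * 2773 = 659.974 kg/s
Convert to t/h: multiply by 3.6
Capacity = 659.974 * 3.6
= 2375.9064 t/h

2375.9064 t/h


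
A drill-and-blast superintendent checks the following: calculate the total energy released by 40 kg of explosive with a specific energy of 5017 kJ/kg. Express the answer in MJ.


200.68 MJ

Energy = mass * specific_energy / 1000
= 40 * 5017 / 1000
= 200680 / 1000
= 200.68 MJ


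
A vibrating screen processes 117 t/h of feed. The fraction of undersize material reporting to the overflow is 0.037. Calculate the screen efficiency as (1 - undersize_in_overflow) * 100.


Screen efficiency = (1 - fraction of undersize in overflow) * 100
= (1 - 0.037) * 100
= 0.963 * 100
= 96.3%

96.3%


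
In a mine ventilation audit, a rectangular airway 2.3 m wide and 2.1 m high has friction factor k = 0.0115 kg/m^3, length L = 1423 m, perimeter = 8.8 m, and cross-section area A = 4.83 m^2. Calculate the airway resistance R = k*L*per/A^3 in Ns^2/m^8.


Compute the numerator:
k * L * per = 0.0115 * 1423 * 8.8
= 144.0076
Compute the denominator:
A^3 = 4.83^3 = 112.678587
Resistance:
R = 144.0076 / 112.678587
= 1.278 Ns^2/m^8

1.278 Ns^2/m^8


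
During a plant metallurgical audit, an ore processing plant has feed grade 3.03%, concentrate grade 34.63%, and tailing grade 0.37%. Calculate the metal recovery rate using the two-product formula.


Using the two-product formula:
R = 100 * c * (f - t) / (f * (c - t))
Numerator = 100 * 34.63 * (3.03 - 0.37)
= 100 * 34.63 * 2.66
= 9211.58
Denominator = 3.03 * (34.63 - 0.37)
= 3.03 * 34.26
= 103.8078
R = 9211.58 / 103.8078
= 88.7369%

88.7369%


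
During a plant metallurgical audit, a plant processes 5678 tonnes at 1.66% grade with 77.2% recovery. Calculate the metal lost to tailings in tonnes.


21.4901 tonnes

Total metal in feed:
= 5678 * 1.66 / 100 = 94.2548 tonnes
Metal recovered:
= 94.2548 * 77.2 / 100 = 72.7647056 tonnes
Metal lost to tailings:
= 94.2548 - 72.7647056
= 21.4901 tonnes


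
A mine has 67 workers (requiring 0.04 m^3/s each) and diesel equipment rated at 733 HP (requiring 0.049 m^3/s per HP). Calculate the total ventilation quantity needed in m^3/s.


38.597 m^3/s

Airflow for workers:
Q_people = 67 * 0.04 = 2.68 m^3/s
Airflow for diesel equipment:
Q_diesel = 733 * 0.049 = 35.917 m^3/s
Total ventilation:
Q_total = 2.68 + 35.917
= 38.597 m^3/s


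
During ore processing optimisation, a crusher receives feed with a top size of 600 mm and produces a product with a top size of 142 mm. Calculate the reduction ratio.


Reduction ratio = feed size / product size
= 600 / 142
= 4.2254

4.2254


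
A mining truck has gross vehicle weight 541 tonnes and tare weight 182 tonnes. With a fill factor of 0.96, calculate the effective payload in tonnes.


344.64 tonnes

Maximum payload = gross - tare
= 541 - 182 = 359 tonnes
Effective payload = max payload * fill factor
= 359 * 0.96
= 344.64 tonnes
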